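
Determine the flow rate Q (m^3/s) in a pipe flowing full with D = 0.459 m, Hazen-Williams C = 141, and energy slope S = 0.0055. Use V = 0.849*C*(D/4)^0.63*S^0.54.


For a full circular pipe, R = D/4 = 0.459/4 = 0.1148 m.
V = 0.849 * 141 * 0.1148^0.63 * 0.0055^0.54
  = 0.849 * 141 * 0.255649 * 0.060228
  = 1.8432 m/s.
Pipe area A = pi*D^2/4 = pi*0.459^2/4 = 0.1655 m^2.
Q = A * V = 0.1655 * 1.8432 = 0.305 m^3/s.

0.305


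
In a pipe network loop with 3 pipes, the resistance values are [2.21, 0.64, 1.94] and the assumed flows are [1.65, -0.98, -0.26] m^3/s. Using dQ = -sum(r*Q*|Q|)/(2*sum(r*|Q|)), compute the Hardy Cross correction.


Numerator terms (r*Q*|Q|): 2.21*1.65*|1.65| = 6.0167; 0.64*-0.98*|-0.98| = -0.6147; 1.94*-0.26*|-0.26| = -0.1311.
Sum of numerator = 5.2709.
Denominator terms (r*|Q|): 2.21*|1.65| = 3.6465; 0.64*|-0.98| = 0.6272; 1.94*|-0.26| = 0.5044.
2 * sum of denominator = 2 * 4.7781 = 9.5562.
dQ = -5.2709 / 9.5562 = -0.5516 m^3/s.

-0.5516


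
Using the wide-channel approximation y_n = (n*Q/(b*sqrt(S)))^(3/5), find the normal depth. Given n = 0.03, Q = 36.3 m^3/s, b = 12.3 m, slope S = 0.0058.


We use the wide-channel approximation y_n = (n*Q/(b*sqrt(S)))^(3/5).
sqrt(S) = sqrt(0.0058) = 0.076158.
Numerator: n*Q = 0.03 * 36.3 = 1.089.
Denominator: b*sqrt(S) = 12.3 * 0.076158 = 0.936743.
arg = 1.1625.
y_n = 1.1625^(3/5) = 1.0946 m.

1.0946


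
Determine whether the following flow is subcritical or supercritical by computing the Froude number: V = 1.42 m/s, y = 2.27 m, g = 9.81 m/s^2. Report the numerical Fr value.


The Froude number is defined as Fr = V / sqrt(g*y).
g*y = 9.81 * 2.27 = 22.2687.
sqrt(g*y) = sqrt(22.2687) = 4.719.
Fr = 1.42 / 4.719 = 0.3009.
Since Fr < 1, the flow is subcritical.

0.3009


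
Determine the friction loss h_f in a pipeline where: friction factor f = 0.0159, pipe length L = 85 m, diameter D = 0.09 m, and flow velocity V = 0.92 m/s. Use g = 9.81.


Darcy-Weisbach equation: h_f = f * (L/D) * V^2/(2g).
f * L/D = 0.0159 * 85/0.09 = 15.0167.
V^2/(2g) = 0.92^2 / (2*9.81) = 0.8464 / 19.62 = 0.0431 m.
h_f = 15.0167 * 0.0431 = 0.648 m.

0.648


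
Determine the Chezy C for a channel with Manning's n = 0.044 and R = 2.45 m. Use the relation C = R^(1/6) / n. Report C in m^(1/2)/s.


The Chezy coefficient relates to Manning's n through C = R^(1/6) / n.
R^(1/6) = 2.45^(1/6) = 1.161077.
C = 1.161077 / 0.044 = 26.39 m^(1/2)/s.

26.39


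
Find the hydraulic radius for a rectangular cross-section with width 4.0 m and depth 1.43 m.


For a rectangular section:
Flow area A = b * y = 4.0 * 1.43 = 5.72 m^2.
Wetted perimeter P = b + 2y = 4.0 + 2*1.43 = 6.86 m.
Hydraulic radius R = A/P = 5.72 / 6.86 = 0.8338 m.

0.8338


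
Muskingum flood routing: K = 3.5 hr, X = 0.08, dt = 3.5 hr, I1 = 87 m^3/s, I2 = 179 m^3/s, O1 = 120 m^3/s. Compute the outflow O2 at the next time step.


Muskingum coefficients:
denom = 2*K*(1-X) + dt = 2*3.5*(1-0.08) + 3.5 = 9.94.
C0 = (dt - 2*K*X)/denom = (3.5 - 2*3.5*0.08)/9.94 = 0.2958.
C1 = (dt + 2*K*X)/denom = (3.5 + 2*3.5*0.08)/9.94 = 0.4085.
C2 = (2*K*(1-X) - dt)/denom = 0.2958.
O2 = C0*I2 + C1*I1 + C2*O1
   = 0.2958*179 + 0.4085*87 + 0.2958*120
   = 123.97 m^3/s.

123.97


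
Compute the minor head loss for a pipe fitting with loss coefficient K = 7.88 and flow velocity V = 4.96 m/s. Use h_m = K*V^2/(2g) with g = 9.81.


Minor loss formula: h_m = K * V^2/(2g).
V^2 = 4.96^2 = 24.6016.
V^2/(2g) = 24.6016 / 19.62 = 1.2539 m.
h_m = 7.88 * 1.2539 = 9.8808 m.

9.8808


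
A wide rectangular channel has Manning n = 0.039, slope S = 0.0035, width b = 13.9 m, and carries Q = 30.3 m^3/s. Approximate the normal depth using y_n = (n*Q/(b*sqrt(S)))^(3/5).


We use the wide-channel approximation y_n = (n*Q/(b*sqrt(S)))^(3/5).
sqrt(S) = sqrt(0.0035) = 0.059161.
Numerator: n*Q = 0.039 * 30.3 = 1.1817.
Denominator: b*sqrt(S) = 13.9 * 0.059161 = 0.822338.
arg = 1.437.
y_n = 1.437^(3/5) = 1.243 m.

1.243


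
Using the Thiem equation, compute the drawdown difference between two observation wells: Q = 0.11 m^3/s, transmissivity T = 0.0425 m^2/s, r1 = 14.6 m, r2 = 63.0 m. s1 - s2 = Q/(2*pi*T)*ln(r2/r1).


Thiem equation: s1 - s2 = Q/(2*pi*T) * ln(r2/r1).
ln(r2/r1) = ln(63.0/14.6) = 1.4621.
Q/(2*pi*T) = 0.11 / (2*pi*0.0425) = 0.11 / 0.267 = 0.4119.
s1 - s2 = 0.4119 * 1.4621 = 0.6023 m.

0.6023


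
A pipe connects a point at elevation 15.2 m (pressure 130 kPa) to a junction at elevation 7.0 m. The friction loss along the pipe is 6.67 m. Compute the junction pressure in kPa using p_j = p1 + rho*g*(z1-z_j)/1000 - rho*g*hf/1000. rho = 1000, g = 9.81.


Junction pressure: p_j = p1 + rho*g*(z1 - z_j)/1000 - rho*g*hf/1000.
Elevation term = 1000*9.81*(15.2 - 7.0)/1000 = 80.442 kPa.
Friction term = 1000*9.81*6.67/1000 = 65.433 kPa.
p_j = 130 + 80.442 - 65.433 = 145.01 kPa.

145.01


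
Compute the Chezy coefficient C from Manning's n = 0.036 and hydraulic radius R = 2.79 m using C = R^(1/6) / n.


The Chezy coefficient relates to Manning's n through C = R^(1/6) / n.
R^(1/6) = 2.79^(1/6) = 1.186499.
C = 1.186499 / 0.036 = 32.96 m^(1/2)/s.

32.96


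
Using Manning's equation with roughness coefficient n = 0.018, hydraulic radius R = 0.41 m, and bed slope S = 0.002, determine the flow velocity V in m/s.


Manning's equation gives V = (1/n) * R^(2/3) * S^(1/2).
First, compute R^(2/3) = 0.41^(2/3) = 0.5519.
Next, S^(1/2) = 0.002^(1/2) = 0.044721.
Then 1/n = 1/0.018 = 55.56.
V = 55.56 * 0.5519 * 0.044721 = 1.3712 m/s.

1.3712


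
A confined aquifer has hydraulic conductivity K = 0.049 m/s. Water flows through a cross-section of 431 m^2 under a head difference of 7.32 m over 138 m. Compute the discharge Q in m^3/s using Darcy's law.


Darcy's law: Q = K * A * i, where i = dh/L.
Hydraulic gradient i = 7.32 / 138 = 0.053043.
Q = 0.049 * 431 * 0.053043
  = 1.1202 m^3/s.

1.1202


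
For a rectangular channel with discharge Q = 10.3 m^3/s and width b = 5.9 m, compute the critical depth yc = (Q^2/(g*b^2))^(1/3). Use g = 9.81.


Using yc = (Q^2 / (g * b^2))^(1/3):
Q^2 = 10.3^2 = 106.09.
g * b^2 = 9.81 * 5.9^2 = 9.81 * 34.81 = 341.49.
Q^2 / (g*b^2) = 106.09 / 341.49 = 0.3107.
yc = 0.3107^(1/3) = 0.6773 m.

0.6773


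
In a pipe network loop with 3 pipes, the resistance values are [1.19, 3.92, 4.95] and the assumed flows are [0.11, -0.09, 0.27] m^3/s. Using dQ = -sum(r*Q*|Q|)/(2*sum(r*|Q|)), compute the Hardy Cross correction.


Numerator terms (r*Q*|Q|): 1.19*0.11*|0.11| = 0.0144; 3.92*-0.09*|-0.09| = -0.0318; 4.95*0.27*|0.27| = 0.3609.
Sum of numerator = 0.3435.
Denominator terms (r*|Q|): 1.19*|0.11| = 0.1309; 3.92*|-0.09| = 0.3528; 4.95*|0.27| = 1.3365.
2 * sum of denominator = 2 * 1.8202 = 3.6404.
dQ = -0.3435 / 3.6404 = -0.0944 m^3/s.

-0.0944


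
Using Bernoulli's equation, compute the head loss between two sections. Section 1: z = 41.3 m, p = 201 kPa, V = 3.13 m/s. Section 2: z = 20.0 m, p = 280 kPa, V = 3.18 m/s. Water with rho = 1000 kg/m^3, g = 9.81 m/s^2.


Total head at each section: H = z + p/(rho*g) + V^2/(2g).
H1 = 41.3 + 201*1000/(1000*9.81) + 3.13^2/(2*9.81)
   = 41.3 + 20.489 + 0.4993
   = 62.289 m.
H2 = 20.0 + 280*1000/(1000*9.81) + 3.18^2/(2*9.81)
   = 20.0 + 28.542 + 0.5154
   = 49.058 m.
h_L = H1 - H2 = 62.289 - 49.058 = 13.231 m.

13.231


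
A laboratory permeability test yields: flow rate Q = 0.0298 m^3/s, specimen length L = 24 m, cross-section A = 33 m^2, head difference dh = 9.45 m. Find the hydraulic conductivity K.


From K = Q*L / (A*dh):
Numerator: Q*L = 0.0298 * 24 = 0.7152.
Denominator: A*dh = 33 * 9.45 = 311.85.
K = 0.7152 / 311.85 = 0.002293 m/s.

0.002293


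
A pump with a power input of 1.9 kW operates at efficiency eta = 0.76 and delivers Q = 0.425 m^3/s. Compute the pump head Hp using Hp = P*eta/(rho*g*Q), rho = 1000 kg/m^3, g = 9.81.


Pump head formula: Hp = P * eta / (rho * g * Q).
Numerator: P * eta = 1.9 * 1000 * 0.76 = 1444.0 W.
Denominator: rho * g * Q = 1000 * 9.81 * 0.425 = 4169.25.
Hp = 1444.0 / 4169.25 = 0.35 m.

0.35


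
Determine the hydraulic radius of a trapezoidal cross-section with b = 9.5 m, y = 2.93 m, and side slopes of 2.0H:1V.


For a trapezoidal section with side slope z:
A = (b + z*y)*y = (9.5 + 2.0*2.93)*2.93 = 45.005 m^2.
P = b + 2*y*sqrt(1 + z^2) = 9.5 + 2*2.93*sqrt(1 + 2.0^2) = 22.603 m.
R = A/P = 45.005 / 22.603 = 1.9911 m.

1.9911


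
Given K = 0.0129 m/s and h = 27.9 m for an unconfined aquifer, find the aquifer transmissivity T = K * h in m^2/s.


Transmissivity is defined as T = K * h.
T = 0.0129 * 27.9
  = 0.3599 m^2/s.

0.3599


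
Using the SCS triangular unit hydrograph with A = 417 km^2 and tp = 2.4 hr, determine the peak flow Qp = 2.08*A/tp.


SCS formula: Qp = 2.08 * A / tp.
Qp = 2.08 * 417 / 2.4
   = 867.36 / 2.4
   = 361.4 m^3/s per cm.

361.4


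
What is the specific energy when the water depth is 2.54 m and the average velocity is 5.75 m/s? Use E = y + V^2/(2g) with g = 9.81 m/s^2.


Specific energy E = y + V^2/(2g).
Velocity head = V^2/(2g) = 5.75^2 / (2*9.81) = 33.0625 / 19.62 = 1.6851 m.
E = 2.54 + 1.6851 = 4.2251 m.

4.2251


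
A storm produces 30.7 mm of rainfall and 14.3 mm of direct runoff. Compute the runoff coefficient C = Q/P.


The runoff coefficient C = runoff depth / rainfall depth.
C = 14.3 / 30.7
  = 0.4658.

0.4658


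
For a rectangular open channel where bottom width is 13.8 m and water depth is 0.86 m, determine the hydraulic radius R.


For a rectangular section:
Flow area A = b * y = 13.8 * 0.86 = 11.87 m^2.
Wetted perimeter P = b + 2y = 13.8 + 2*0.86 = 15.52 m.
Hydraulic radius R = A/P = 11.87 / 15.52 = 0.7647 m.

0.7647


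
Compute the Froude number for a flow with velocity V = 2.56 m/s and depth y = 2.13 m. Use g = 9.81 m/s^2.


The Froude number is defined as Fr = V / sqrt(g*y).
g*y = 9.81 * 2.13 = 20.8953.
sqrt(g*y) = sqrt(20.8953) = 4.5711.
Fr = 2.56 / 4.5711 = 0.56.

0.56


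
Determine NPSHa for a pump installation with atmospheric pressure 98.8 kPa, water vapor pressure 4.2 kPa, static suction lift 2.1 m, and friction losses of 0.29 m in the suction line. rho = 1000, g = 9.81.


NPSHa = p_atm/(rho*g) - z_s - hf_s - p_vap/(rho*g).
p_atm/(rho*g) = 98.8*1000 / (1000*9.81) = 10.071 m.
p_vap/(rho*g) = 4.2*1000 / (1000*9.81) = 0.428 m.
NPSHa = 10.071 - 2.1 - 0.29 - 0.428
      = 7.25 m.

7.25


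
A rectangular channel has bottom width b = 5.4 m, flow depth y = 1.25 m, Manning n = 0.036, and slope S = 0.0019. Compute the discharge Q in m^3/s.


For a rectangular channel, the cross-sectional area A = b * y = 5.4 * 1.25 = 6.75 m^2.
The wetted perimeter P = b + 2y = 5.4 + 2*1.25 = 7.9 m.
Hydraulic radius R = A/P = 6.75/7.9 = 0.8544 m.
Velocity V = (1/n)*R^(2/3)*S^(1/2) = (1/0.036)*0.8544^(2/3)*0.0019^(1/2) = 1.0902 m/s.
Discharge Q = A * V = 6.75 * 1.0902 = 7.359 m^3/s.

7.359


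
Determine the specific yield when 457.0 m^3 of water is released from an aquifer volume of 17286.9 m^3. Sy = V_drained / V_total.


Specific yield Sy = Volume drained / Total volume.
Sy = 457.0 / 17286.9
   = 0.0264.

0.0264


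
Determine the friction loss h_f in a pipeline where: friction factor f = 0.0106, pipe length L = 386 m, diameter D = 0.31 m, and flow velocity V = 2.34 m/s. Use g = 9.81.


Darcy-Weisbach equation: h_f = f * (L/D) * V^2/(2g).
f * L/D = 0.0106 * 386/0.31 = 13.1987.
V^2/(2g) = 2.34^2 / (2*9.81) = 5.4756 / 19.62 = 0.2791 m.
h_f = 13.1987 * 0.2791 = 3.684 m.

3.684


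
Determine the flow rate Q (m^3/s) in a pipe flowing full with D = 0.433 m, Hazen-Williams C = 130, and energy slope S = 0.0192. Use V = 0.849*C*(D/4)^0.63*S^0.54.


For a full circular pipe, R = D/4 = 0.433/4 = 0.1082 m.
V = 0.849 * 130 * 0.1082^0.63 * 0.0192^0.54
  = 0.849 * 130 * 0.246428 * 0.118299
  = 3.2175 m/s.
Pipe area A = pi*D^2/4 = pi*0.433^2/4 = 0.1473 m^2.
Q = A * V = 0.1473 * 3.2175 = 0.4738 m^3/s.

0.4738


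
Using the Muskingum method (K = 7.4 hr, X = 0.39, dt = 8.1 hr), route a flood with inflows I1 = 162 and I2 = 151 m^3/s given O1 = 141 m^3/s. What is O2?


Muskingum coefficients:
denom = 2*K*(1-X) + dt = 2*7.4*(1-0.39) + 8.1 = 17.128.
C0 = (dt - 2*K*X)/denom = (8.1 - 2*7.4*0.39)/17.128 = 0.1359.
C1 = (dt + 2*K*X)/denom = (8.1 + 2*7.4*0.39)/17.128 = 0.8099.
C2 = (2*K*(1-X) - dt)/denom = 0.0542.
O2 = C0*I2 + C1*I1 + C2*O1
   = 0.1359*151 + 0.8099*162 + 0.0542*141
   = 159.37 m^3/s.

159.37


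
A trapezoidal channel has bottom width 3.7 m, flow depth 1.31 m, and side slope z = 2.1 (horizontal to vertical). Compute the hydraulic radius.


For a trapezoidal section with side slope z:
A = (b + z*y)*y = (3.7 + 2.1*1.31)*1.31 = 8.451 m^2.
P = b + 2*y*sqrt(1 + z^2) = 3.7 + 2*1.31*sqrt(1 + 2.1^2) = 9.794 m.
R = A/P = 8.451 / 9.794 = 0.8629 m.

0.8629


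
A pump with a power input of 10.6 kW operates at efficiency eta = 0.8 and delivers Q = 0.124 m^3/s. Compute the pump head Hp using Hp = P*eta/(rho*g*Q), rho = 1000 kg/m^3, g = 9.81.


Pump head formula: Hp = P * eta / (rho * g * Q).
Numerator: P * eta = 10.6 * 1000 * 0.8 = 8480.0 W.
Denominator: rho * g * Q = 1000 * 9.81 * 0.124 = 1216.44.
Hp = 8480.0 / 1216.44 = 6.97 m.

6.97


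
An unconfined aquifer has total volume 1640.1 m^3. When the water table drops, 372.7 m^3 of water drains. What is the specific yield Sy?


Specific yield Sy = Volume drained / Total volume.
Sy = 372.7 / 1640.1
   = 0.2272.

0.2272


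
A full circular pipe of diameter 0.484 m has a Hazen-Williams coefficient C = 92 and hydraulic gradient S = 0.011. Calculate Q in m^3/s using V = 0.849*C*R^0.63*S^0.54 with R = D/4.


For a full circular pipe, R = D/4 = 0.484/4 = 0.121 m.
V = 0.849 * 92 * 0.121^0.63 * 0.011^0.54
  = 0.849 * 92 * 0.264335 * 0.087569
  = 1.808 m/s.
Pipe area A = pi*D^2/4 = pi*0.484^2/4 = 0.184 m^2.
Q = A * V = 0.184 * 1.808 = 0.3326 m^3/s.

0.3326


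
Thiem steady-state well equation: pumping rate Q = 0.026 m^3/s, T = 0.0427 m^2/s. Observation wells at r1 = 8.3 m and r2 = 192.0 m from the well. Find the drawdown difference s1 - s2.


Thiem equation: s1 - s2 = Q/(2*pi*T) * ln(r2/r1).
ln(r2/r1) = ln(192.0/8.3) = 3.1412.
Q/(2*pi*T) = 0.026 / (2*pi*0.0427) = 0.026 / 0.2683 = 0.0969.
s1 - s2 = 0.0969 * 3.1412 = 0.3044 m.

0.3044


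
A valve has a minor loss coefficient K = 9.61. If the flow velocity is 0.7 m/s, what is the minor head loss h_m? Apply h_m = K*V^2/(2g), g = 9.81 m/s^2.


Minor loss formula: h_m = K * V^2/(2g).
V^2 = 0.7^2 = 0.49.
V^2/(2g) = 0.49 / 19.62 = 0.025 m.
h_m = 9.61 * 0.025 = 0.24 m.

0.24


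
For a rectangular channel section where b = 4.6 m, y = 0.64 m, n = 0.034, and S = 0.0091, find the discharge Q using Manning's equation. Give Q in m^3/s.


For a rectangular channel, the cross-sectional area A = b * y = 4.6 * 0.64 = 2.94 m^2.
The wetted perimeter P = b + 2y = 4.6 + 2*0.64 = 5.88 m.
Hydraulic radius R = A/P = 2.94/5.88 = 0.5007 m.
Velocity V = (1/n)*R^(2/3)*S^(1/2) = (1/0.034)*0.5007^(2/3)*0.0091^(1/2) = 1.7691 m/s.
Discharge Q = A * V = 2.94 * 1.7691 = 5.208 m^3/s.

5.208


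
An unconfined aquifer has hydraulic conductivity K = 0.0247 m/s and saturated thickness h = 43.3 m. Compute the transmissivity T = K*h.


Transmissivity is defined as T = K * h.
T = 0.0247 * 43.3
  = 1.0695 m^2/s.

1.0695


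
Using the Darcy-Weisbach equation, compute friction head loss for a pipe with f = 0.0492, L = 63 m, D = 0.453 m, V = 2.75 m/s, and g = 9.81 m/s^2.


Darcy-Weisbach equation: h_f = f * (L/D) * V^2/(2g).
f * L/D = 0.0492 * 63/0.453 = 6.8424.
V^2/(2g) = 2.75^2 / (2*9.81) = 7.5625 / 19.62 = 0.3854 m.
h_f = 6.8424 * 0.3854 = 2.637 m.

2.637


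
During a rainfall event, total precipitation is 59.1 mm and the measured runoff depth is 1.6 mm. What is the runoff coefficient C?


The runoff coefficient C = runoff depth / rainfall depth.
C = 1.6 / 59.1
  = 0.0271.

0.0271


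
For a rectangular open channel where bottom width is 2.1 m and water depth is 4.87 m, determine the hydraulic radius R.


For a rectangular section:
Flow area A = b * y = 2.1 * 4.87 = 10.23 m^2.
Wetted perimeter P = b + 2y = 2.1 + 2*4.87 = 11.84 m.
Hydraulic radius R = A/P = 10.23 / 11.84 = 0.8638 m.

0.8638


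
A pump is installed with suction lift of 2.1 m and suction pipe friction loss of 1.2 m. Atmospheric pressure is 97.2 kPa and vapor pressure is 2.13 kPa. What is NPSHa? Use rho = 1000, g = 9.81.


NPSHa = p_atm/(rho*g) - z_s - hf_s - p_vap/(rho*g).
p_atm/(rho*g) = 97.2*1000 / (1000*9.81) = 9.908 m.
p_vap/(rho*g) = 2.13*1000 / (1000*9.81) = 0.217 m.
NPSHa = 9.908 - 2.1 - 1.2 - 0.217
      = 6.39 m.

6.39


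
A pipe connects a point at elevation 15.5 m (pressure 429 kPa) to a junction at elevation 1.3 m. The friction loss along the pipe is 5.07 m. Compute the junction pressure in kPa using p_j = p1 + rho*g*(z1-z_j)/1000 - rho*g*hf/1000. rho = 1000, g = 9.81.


Junction pressure: p_j = p1 + rho*g*(z1 - z_j)/1000 - rho*g*hf/1000.
Elevation term = 1000*9.81*(15.5 - 1.3)/1000 = 139.302 kPa.
Friction term = 1000*9.81*5.07/1000 = 49.737 kPa.
p_j = 429 + 139.302 - 49.737 = 518.57 kPa.

518.57


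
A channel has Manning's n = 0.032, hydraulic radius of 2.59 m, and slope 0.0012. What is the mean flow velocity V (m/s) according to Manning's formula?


Manning's equation gives V = (1/n) * R^(2/3) * S^(1/2).
First, compute R^(2/3) = 2.59^(2/3) = 1.886.
Next, S^(1/2) = 0.0012^(1/2) = 0.034641.
Then 1/n = 1/0.032 = 31.25.
V = 31.25 * 1.886 * 0.034641 = 2.0416 m/s.

2.0416


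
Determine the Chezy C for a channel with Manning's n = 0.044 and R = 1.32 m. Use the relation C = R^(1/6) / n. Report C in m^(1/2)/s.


The Chezy coefficient relates to Manning's n through C = R^(1/6) / n.
R^(1/6) = 1.32^(1/6) = 1.047359.
C = 1.047359 / 0.044 = 23.8 m^(1/2)/s.

23.8


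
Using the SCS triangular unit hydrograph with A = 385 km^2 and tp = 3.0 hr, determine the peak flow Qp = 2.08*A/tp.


SCS formula: Qp = 2.08 * A / tp.
Qp = 2.08 * 385 / 3.0
   = 800.8 / 3.0
   = 266.93 m^3/s per cm.

266.93


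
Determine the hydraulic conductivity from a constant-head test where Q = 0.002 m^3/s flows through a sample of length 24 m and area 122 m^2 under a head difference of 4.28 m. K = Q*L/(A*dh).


From K = Q*L / (A*dh):
Numerator: Q*L = 0.002 * 24 = 0.048.
Denominator: A*dh = 122 * 4.28 = 522.16.
K = 0.048 / 522.16 = 9.2e-05 m/s.

9.2e-05


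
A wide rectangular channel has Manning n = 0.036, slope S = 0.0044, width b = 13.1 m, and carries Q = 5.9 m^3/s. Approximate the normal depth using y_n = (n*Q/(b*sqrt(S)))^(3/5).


We use the wide-channel approximation y_n = (n*Q/(b*sqrt(S)))^(3/5).
sqrt(S) = sqrt(0.0044) = 0.066332.
Numerator: n*Q = 0.036 * 5.9 = 0.2124.
Denominator: b*sqrt(S) = 13.1 * 0.066332 = 0.868949.
arg = 0.2444.
y_n = 0.2444^(3/5) = 0.4294 m.

0.4294


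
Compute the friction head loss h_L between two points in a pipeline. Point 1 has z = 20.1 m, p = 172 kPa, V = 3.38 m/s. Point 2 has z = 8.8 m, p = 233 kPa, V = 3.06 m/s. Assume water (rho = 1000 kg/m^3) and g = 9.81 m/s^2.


Total head at each section: H = z + p/(rho*g) + V^2/(2g).
H1 = 20.1 + 172*1000/(1000*9.81) + 3.38^2/(2*9.81)
   = 20.1 + 17.533 + 0.5823
   = 38.215 m.
H2 = 8.8 + 233*1000/(1000*9.81) + 3.06^2/(2*9.81)
   = 8.8 + 23.751 + 0.4772
   = 33.029 m.
h_L = H1 - H2 = 38.215 - 33.029 = 5.187 m.

5.187


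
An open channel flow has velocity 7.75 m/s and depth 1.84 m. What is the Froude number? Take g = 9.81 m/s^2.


The Froude number is defined as Fr = V / sqrt(g*y).
g*y = 9.81 * 1.84 = 18.0504.
sqrt(g*y) = sqrt(18.0504) = 4.2486.
Fr = 7.75 / 4.2486 = 1.8241.

1.8241


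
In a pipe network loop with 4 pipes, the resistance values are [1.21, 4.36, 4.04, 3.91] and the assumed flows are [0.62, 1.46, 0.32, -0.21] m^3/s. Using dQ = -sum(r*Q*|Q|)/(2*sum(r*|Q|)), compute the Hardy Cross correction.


Numerator terms (r*Q*|Q|): 1.21*0.62*|0.62| = 0.4651; 4.36*1.46*|1.46| = 9.2938; 4.04*0.32*|0.32| = 0.4137; 3.91*-0.21*|-0.21| = -0.1724.
Sum of numerator = 10.0002.
Denominator terms (r*|Q|): 1.21*|0.62| = 0.7502; 4.36*|1.46| = 6.3656; 4.04*|0.32| = 1.2928; 3.91*|-0.21| = 0.8211.
2 * sum of denominator = 2 * 9.2297 = 18.4594.
dQ = -10.0002 / 18.4594 = -0.5417 m^3/s.

-0.5417


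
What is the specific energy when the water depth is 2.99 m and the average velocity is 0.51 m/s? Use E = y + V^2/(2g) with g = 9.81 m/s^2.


Specific energy E = y + V^2/(2g).
Velocity head = V^2/(2g) = 0.51^2 / (2*9.81) = 0.2601 / 19.62 = 0.0133 m.
E = 2.99 + 0.0133 = 3.0033 m.

3.0033


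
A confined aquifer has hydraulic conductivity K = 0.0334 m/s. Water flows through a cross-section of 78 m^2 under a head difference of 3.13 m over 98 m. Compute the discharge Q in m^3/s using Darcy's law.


Darcy's law: Q = K * A * i, where i = dh/L.
Hydraulic gradient i = 3.13 / 98 = 0.031939.
Q = 0.0334 * 78 * 0.031939
  = 0.0832 m^3/s.

0.0832


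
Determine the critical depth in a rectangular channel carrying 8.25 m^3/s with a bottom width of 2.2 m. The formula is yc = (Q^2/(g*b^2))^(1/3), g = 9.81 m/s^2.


Using yc = (Q^2 / (g * b^2))^(1/3):
Q^2 = 8.25^2 = 68.06.
g * b^2 = 9.81 * 2.2^2 = 9.81 * 4.84 = 47.48.
Q^2 / (g*b^2) = 68.06 / 47.48 = 1.4334.
yc = 1.4334^(1/3) = 1.1275 m.

1.1275


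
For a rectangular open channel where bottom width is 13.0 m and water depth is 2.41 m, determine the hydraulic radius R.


For a rectangular section:
Flow area A = b * y = 13.0 * 2.41 = 31.33 m^2.
Wetted perimeter P = b + 2y = 13.0 + 2*2.41 = 17.82 m.
Hydraulic radius R = A/P = 31.33 / 17.82 = 1.7581 m.

1.7581


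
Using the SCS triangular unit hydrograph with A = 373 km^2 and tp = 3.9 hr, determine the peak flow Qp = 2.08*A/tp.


SCS formula: Qp = 2.08 * A / tp.
Qp = 2.08 * 373 / 3.9
   = 775.84 / 3.9
   = 198.93 m^3/s per cm.

198.93


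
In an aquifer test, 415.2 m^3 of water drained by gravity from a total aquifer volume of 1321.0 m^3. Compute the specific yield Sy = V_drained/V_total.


Specific yield Sy = Volume drained / Total volume.
Sy = 415.2 / 1321.0
   = 0.3143.

0.3143


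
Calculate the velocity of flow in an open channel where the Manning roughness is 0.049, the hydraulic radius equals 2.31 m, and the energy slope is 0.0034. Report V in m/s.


Manning's equation gives V = (1/n) * R^(2/3) * S^(1/2).
First, compute R^(2/3) = 2.31^(2/3) = 1.7475.
Next, S^(1/2) = 0.0034^(1/2) = 0.05831.
Then 1/n = 1/0.049 = 20.41.
V = 20.41 * 1.7475 * 0.05831 = 2.0795 m/s.

2.0795


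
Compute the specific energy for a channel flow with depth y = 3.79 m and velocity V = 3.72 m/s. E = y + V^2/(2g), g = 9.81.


Specific energy E = y + V^2/(2g).
Velocity head = V^2/(2g) = 3.72^2 / (2*9.81) = 13.8384 / 19.62 = 0.7053 m.
E = 3.79 + 0.7053 = 4.4953 m.

4.4953


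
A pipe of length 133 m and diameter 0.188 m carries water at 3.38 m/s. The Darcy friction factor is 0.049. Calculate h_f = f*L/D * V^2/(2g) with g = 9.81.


Darcy-Weisbach equation: h_f = f * (L/D) * V^2/(2g).
f * L/D = 0.049 * 133/0.188 = 34.6649.
V^2/(2g) = 3.38^2 / (2*9.81) = 11.4244 / 19.62 = 0.5823 m.
h_f = 34.6649 * 0.5823 = 20.185 m.

20.185


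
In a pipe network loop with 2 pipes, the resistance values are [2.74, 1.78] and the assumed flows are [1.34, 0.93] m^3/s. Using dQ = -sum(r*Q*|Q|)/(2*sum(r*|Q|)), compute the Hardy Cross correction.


Numerator terms (r*Q*|Q|): 2.74*1.34*|1.34| = 4.9199; 1.78*0.93*|0.93| = 1.5395.
Sum of numerator = 6.4595.
Denominator terms (r*|Q|): 2.74*|1.34| = 3.6716; 1.78*|0.93| = 1.6554.
2 * sum of denominator = 2 * 5.327 = 10.654.
dQ = -6.4595 / 10.654 = -0.6063 m^3/s.

-0.6063


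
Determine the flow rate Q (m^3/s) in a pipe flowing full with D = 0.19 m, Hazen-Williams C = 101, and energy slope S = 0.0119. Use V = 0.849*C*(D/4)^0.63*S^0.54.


For a full circular pipe, R = D/4 = 0.19/4 = 0.0475 m.
V = 0.849 * 101 * 0.0475^0.63 * 0.0119^0.54
  = 0.849 * 101 * 0.146662 * 0.091368
  = 1.1491 m/s.
Pipe area A = pi*D^2/4 = pi*0.19^2/4 = 0.0284 m^2.
Q = A * V = 0.0284 * 1.1491 = 0.0326 m^3/s.

0.0326


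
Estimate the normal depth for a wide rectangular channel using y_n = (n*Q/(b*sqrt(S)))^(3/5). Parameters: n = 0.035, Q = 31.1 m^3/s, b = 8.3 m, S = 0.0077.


We use the wide-channel approximation y_n = (n*Q/(b*sqrt(S)))^(3/5).
sqrt(S) = sqrt(0.0077) = 0.08775.
Numerator: n*Q = 0.035 * 31.1 = 1.0885.
Denominator: b*sqrt(S) = 8.3 * 0.08775 = 0.728325.
arg = 1.4945.
y_n = 1.4945^(3/5) = 1.2726 m.

1.2726


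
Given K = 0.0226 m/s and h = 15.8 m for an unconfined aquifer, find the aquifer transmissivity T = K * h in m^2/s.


Transmissivity is defined as T = K * h.
T = 0.0226 * 15.8
  = 0.3571 m^2/s.

0.3571


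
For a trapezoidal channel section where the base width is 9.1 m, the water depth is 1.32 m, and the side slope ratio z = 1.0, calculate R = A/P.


For a trapezoidal section with side slope z:
A = (b + z*y)*y = (9.1 + 1.0*1.32)*1.32 = 13.754 m^2.
P = b + 2*y*sqrt(1 + z^2) = 9.1 + 2*1.32*sqrt(1 + 1.0^2) = 12.834 m.
R = A/P = 13.754 / 12.834 = 1.0718 m.

1.0718


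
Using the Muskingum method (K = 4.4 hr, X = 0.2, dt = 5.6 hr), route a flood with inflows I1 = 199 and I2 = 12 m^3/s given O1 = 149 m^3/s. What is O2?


Muskingum coefficients:
denom = 2*K*(1-X) + dt = 2*4.4*(1-0.2) + 5.6 = 12.64.
C0 = (dt - 2*K*X)/denom = (5.6 - 2*4.4*0.2)/12.64 = 0.3038.
C1 = (dt + 2*K*X)/denom = (5.6 + 2*4.4*0.2)/12.64 = 0.5823.
C2 = (2*K*(1-X) - dt)/denom = 0.1139.
O2 = C0*I2 + C1*I1 + C2*O1
   = 0.3038*12 + 0.5823*199 + 0.1139*149
   = 136.49 m^3/s.

136.49


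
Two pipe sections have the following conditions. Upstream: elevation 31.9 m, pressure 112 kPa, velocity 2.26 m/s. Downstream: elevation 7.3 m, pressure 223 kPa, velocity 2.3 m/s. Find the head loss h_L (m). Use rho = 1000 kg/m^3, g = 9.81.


Total head at each section: H = z + p/(rho*g) + V^2/(2g).
H1 = 31.9 + 112*1000/(1000*9.81) + 2.26^2/(2*9.81)
   = 31.9 + 11.417 + 0.2603
   = 43.577 m.
H2 = 7.3 + 223*1000/(1000*9.81) + 2.3^2/(2*9.81)
   = 7.3 + 22.732 + 0.2696
   = 30.302 m.
h_L = H1 - H2 = 43.577 - 30.302 = 13.276 m.

13.276


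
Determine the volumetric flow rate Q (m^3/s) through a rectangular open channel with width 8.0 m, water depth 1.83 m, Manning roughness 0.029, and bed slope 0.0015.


For a rectangular channel, the cross-sectional area A = b * y = 8.0 * 1.83 = 14.64 m^2.
The wetted perimeter P = b + 2y = 8.0 + 2*1.83 = 11.66 m.
Hydraulic radius R = A/P = 14.64/11.66 = 1.2556 m.
Velocity V = (1/n)*R^(2/3)*S^(1/2) = (1/0.029)*1.2556^(2/3)*0.0015^(1/2) = 1.5543 m/s.
Discharge Q = A * V = 14.64 * 1.5543 = 22.755 m^3/s.

22.755


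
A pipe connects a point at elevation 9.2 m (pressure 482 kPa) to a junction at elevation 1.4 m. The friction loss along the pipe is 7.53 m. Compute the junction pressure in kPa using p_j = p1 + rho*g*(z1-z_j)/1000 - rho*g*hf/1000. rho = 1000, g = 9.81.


Junction pressure: p_j = p1 + rho*g*(z1 - z_j)/1000 - rho*g*hf/1000.
Elevation term = 1000*9.81*(9.2 - 1.4)/1000 = 76.518 kPa.
Friction term = 1000*9.81*7.53/1000 = 73.869 kPa.
p_j = 482 + 76.518 - 73.869 = 484.65 kPa.

484.65


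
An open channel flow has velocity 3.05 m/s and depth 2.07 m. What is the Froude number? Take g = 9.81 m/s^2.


The Froude number is defined as Fr = V / sqrt(g*y).
g*y = 9.81 * 2.07 = 20.3067.
sqrt(g*y) = sqrt(20.3067) = 4.5063.
Fr = 3.05 / 4.5063 = 0.6768.

0.6768


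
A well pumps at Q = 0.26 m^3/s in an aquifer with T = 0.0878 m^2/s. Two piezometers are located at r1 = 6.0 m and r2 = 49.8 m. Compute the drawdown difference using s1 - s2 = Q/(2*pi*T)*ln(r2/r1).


Thiem equation: s1 - s2 = Q/(2*pi*T) * ln(r2/r1).
ln(r2/r1) = ln(49.8/6.0) = 2.1163.
Q/(2*pi*T) = 0.26 / (2*pi*0.0878) = 0.26 / 0.5517 = 0.4713.
s1 - s2 = 0.4713 * 2.1163 = 0.9974 m.

0.9974


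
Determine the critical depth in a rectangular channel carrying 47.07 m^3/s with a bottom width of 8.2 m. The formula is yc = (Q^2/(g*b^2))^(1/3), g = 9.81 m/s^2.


Using yc = (Q^2 / (g * b^2))^(1/3):
Q^2 = 47.07^2 = 2215.58.
g * b^2 = 9.81 * 8.2^2 = 9.81 * 67.24 = 659.62.
Q^2 / (g*b^2) = 2215.58 / 659.62 = 3.3589.
yc = 3.3589^(1/3) = 1.4976 m.

1.4976


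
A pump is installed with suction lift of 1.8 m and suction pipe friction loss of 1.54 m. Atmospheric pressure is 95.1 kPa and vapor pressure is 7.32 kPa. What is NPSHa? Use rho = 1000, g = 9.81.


NPSHa = p_atm/(rho*g) - z_s - hf_s - p_vap/(rho*g).
p_atm/(rho*g) = 95.1*1000 / (1000*9.81) = 9.694 m.
p_vap/(rho*g) = 7.32*1000 / (1000*9.81) = 0.746 m.
NPSHa = 9.694 - 1.8 - 1.54 - 0.746
      = 5.61 m.

5.61


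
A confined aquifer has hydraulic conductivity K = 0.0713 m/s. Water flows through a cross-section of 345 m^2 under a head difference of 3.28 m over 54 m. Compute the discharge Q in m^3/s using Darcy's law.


Darcy's law: Q = K * A * i, where i = dh/L.
Hydraulic gradient i = 3.28 / 54 = 0.060741.
Q = 0.0713 * 345 * 0.060741
  = 1.4941 m^3/s.

1.4941


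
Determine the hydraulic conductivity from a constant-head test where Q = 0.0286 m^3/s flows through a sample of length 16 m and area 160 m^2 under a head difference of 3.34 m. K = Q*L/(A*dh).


From K = Q*L / (A*dh):
Numerator: Q*L = 0.0286 * 16 = 0.4576.
Denominator: A*dh = 160 * 3.34 = 534.4.
K = 0.4576 / 534.4 = 0.000856 m/s.

0.000856


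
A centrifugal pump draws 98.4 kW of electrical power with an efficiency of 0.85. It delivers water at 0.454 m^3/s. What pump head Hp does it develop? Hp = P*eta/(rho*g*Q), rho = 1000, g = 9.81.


Pump head formula: Hp = P * eta / (rho * g * Q).
Numerator: P * eta = 98.4 * 1000 * 0.85 = 83640.0 W.
Denominator: rho * g * Q = 1000 * 9.81 * 0.454 = 4453.74.
Hp = 83640.0 / 4453.74 = 18.78 m.

18.78


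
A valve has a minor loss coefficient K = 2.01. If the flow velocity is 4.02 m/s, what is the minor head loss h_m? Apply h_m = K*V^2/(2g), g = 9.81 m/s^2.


Minor loss formula: h_m = K * V^2/(2g).
V^2 = 4.02^2 = 16.1604.
V^2/(2g) = 16.1604 / 19.62 = 0.8237 m.
h_m = 2.01 * 0.8237 = 1.6556 m.

1.6556


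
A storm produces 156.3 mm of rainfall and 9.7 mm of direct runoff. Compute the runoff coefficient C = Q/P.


The runoff coefficient C = runoff depth / rainfall depth.
C = 9.7 / 156.3
  = 0.0621.

0.0621


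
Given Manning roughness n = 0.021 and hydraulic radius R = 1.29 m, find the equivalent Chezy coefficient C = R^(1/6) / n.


The Chezy coefficient relates to Manning's n through C = R^(1/6) / n.
R^(1/6) = 1.29^(1/6) = 1.043354.
C = 1.043354 / 0.021 = 49.68 m^(1/2)/s.

49.68


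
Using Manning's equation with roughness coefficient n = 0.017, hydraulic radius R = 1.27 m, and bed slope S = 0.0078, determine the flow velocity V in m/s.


Manning's equation gives V = (1/n) * R^(2/3) * S^(1/2).
First, compute R^(2/3) = 1.27^(2/3) = 1.1727.
Next, S^(1/2) = 0.0078^(1/2) = 0.088318.
Then 1/n = 1/0.017 = 58.82.
V = 58.82 * 1.1727 * 0.088318 = 6.0926 m/s.

6.0926


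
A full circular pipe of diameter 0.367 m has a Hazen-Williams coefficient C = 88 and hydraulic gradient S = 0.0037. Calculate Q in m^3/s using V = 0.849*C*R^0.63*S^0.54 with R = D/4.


For a full circular pipe, R = D/4 = 0.367/4 = 0.0917 m.
V = 0.849 * 88 * 0.0917^0.63 * 0.0037^0.54
  = 0.849 * 88 * 0.222045 * 0.048622
  = 0.8066 m/s.
Pipe area A = pi*D^2/4 = pi*0.367^2/4 = 0.1058 m^2.
Q = A * V = 0.1058 * 0.8066 = 0.0853 m^3/s.

0.0853


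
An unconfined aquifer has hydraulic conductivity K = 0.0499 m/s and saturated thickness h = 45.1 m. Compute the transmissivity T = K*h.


Transmissivity is defined as T = K * h.
T = 0.0499 * 45.1
  = 2.2505 m^2/s.

2.2505


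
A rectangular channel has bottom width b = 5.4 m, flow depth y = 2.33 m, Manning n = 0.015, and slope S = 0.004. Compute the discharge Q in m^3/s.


For a rectangular channel, the cross-sectional area A = b * y = 5.4 * 2.33 = 12.58 m^2.
The wetted perimeter P = b + 2y = 5.4 + 2*2.33 = 10.06 m.
Hydraulic radius R = A/P = 12.58/10.06 = 1.2507 m.
Velocity V = (1/n)*R^(2/3)*S^(1/2) = (1/0.015)*1.2507^(2/3)*0.004^(1/2) = 4.8945 m/s.
Discharge Q = A * V = 12.58 * 4.8945 = 61.582 m^3/s.

61.582


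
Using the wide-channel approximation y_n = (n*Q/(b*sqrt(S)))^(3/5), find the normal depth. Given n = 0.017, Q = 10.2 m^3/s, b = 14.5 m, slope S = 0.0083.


We use the wide-channel approximation y_n = (n*Q/(b*sqrt(S)))^(3/5).
sqrt(S) = sqrt(0.0083) = 0.091104.
Numerator: n*Q = 0.017 * 10.2 = 0.1734.
Denominator: b*sqrt(S) = 14.5 * 0.091104 = 1.321008.
arg = 0.1313.
y_n = 0.1313^(3/5) = 0.2957 m.

0.2957


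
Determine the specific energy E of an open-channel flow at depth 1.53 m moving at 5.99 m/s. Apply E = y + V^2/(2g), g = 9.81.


Specific energy E = y + V^2/(2g).
Velocity head = V^2/(2g) = 5.99^2 / (2*9.81) = 35.8801 / 19.62 = 1.8288 m.
E = 1.53 + 1.8288 = 3.3588 m.

3.3588


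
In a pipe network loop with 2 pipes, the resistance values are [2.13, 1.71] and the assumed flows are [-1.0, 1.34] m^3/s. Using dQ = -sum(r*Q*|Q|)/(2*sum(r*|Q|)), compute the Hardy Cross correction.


Numerator terms (r*Q*|Q|): 2.13*-1.0*|-1.0| = -2.13; 1.71*1.34*|1.34| = 3.0705.
Sum of numerator = 0.9405.
Denominator terms (r*|Q|): 2.13*|-1.0| = 2.13; 1.71*|1.34| = 2.2914.
2 * sum of denominator = 2 * 4.4214 = 8.8428.
dQ = -0.9405 / 8.8428 = -0.1064 m^3/s.

-0.1064


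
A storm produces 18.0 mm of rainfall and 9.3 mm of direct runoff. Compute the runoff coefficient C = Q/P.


The runoff coefficient C = runoff depth / rainfall depth.
C = 9.3 / 18.0
  = 0.5167.

0.5167


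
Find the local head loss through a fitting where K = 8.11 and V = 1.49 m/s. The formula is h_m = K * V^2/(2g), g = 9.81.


Minor loss formula: h_m = K * V^2/(2g).
V^2 = 1.49^2 = 2.2201.
V^2/(2g) = 2.2201 / 19.62 = 0.1132 m.
h_m = 8.11 * 0.1132 = 0.9177 m.

0.9177


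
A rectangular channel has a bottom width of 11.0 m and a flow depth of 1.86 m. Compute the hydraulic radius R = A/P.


For a rectangular section:
Flow area A = b * y = 11.0 * 1.86 = 20.46 m^2.
Wetted perimeter P = b + 2y = 11.0 + 2*1.86 = 14.72 m.
Hydraulic radius R = A/P = 20.46 / 14.72 = 1.3899 m.

1.3899


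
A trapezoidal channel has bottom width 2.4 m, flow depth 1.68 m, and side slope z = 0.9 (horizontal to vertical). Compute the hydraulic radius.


For a trapezoidal section with side slope z:
A = (b + z*y)*y = (2.4 + 0.9*1.68)*1.68 = 6.572 m^2.
P = b + 2*y*sqrt(1 + z^2) = 2.4 + 2*1.68*sqrt(1 + 0.9^2) = 6.92 m.
R = A/P = 6.572 / 6.92 = 0.9497 m.

0.9497


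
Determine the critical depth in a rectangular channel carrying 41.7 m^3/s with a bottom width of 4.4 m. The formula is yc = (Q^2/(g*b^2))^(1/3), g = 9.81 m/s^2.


Using yc = (Q^2 / (g * b^2))^(1/3):
Q^2 = 41.7^2 = 1738.89.
g * b^2 = 9.81 * 4.4^2 = 9.81 * 19.36 = 189.92.
Q^2 / (g*b^2) = 1738.89 / 189.92 = 9.1559.
yc = 9.1559^(1/3) = 2.092 m.

2.092


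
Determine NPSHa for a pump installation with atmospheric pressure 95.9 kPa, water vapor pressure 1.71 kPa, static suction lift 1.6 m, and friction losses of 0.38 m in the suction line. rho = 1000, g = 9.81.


NPSHa = p_atm/(rho*g) - z_s - hf_s - p_vap/(rho*g).
p_atm/(rho*g) = 95.9*1000 / (1000*9.81) = 9.776 m.
p_vap/(rho*g) = 1.71*1000 / (1000*9.81) = 0.174 m.
NPSHa = 9.776 - 1.6 - 0.38 - 0.174
      = 7.62 m.

7.62


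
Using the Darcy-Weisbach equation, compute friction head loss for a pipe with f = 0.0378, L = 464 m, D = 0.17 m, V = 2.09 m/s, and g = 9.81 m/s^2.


Darcy-Weisbach equation: h_f = f * (L/D) * V^2/(2g).
f * L/D = 0.0378 * 464/0.17 = 103.1718.
V^2/(2g) = 2.09^2 / (2*9.81) = 4.3681 / 19.62 = 0.2226 m.
h_f = 103.1718 * 0.2226 = 22.97 m.

22.97


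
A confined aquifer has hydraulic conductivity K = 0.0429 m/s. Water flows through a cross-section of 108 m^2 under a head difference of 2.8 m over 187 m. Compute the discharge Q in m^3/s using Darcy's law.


Darcy's law: Q = K * A * i, where i = dh/L.
Hydraulic gradient i = 2.8 / 187 = 0.014973.
Q = 0.0429 * 108 * 0.014973
  = 0.0694 m^3/s.

0.0694


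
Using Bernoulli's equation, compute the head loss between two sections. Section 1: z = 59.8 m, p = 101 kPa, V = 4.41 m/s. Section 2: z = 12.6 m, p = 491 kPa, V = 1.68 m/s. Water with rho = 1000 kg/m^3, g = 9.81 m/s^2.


Total head at each section: H = z + p/(rho*g) + V^2/(2g).
H1 = 59.8 + 101*1000/(1000*9.81) + 4.41^2/(2*9.81)
   = 59.8 + 10.296 + 0.9912
   = 71.087 m.
H2 = 12.6 + 491*1000/(1000*9.81) + 1.68^2/(2*9.81)
   = 12.6 + 50.051 + 0.1439
   = 62.795 m.
h_L = H1 - H2 = 71.087 - 62.795 = 8.292 m.

8.292


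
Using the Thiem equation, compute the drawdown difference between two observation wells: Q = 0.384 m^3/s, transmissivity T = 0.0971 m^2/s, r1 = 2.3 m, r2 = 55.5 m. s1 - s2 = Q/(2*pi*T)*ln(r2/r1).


Thiem equation: s1 - s2 = Q/(2*pi*T) * ln(r2/r1).
ln(r2/r1) = ln(55.5/2.3) = 3.1835.
Q/(2*pi*T) = 0.384 / (2*pi*0.0971) = 0.384 / 0.6101 = 0.6294.
s1 - s2 = 0.6294 * 3.1835 = 2.0037 m.

2.0037


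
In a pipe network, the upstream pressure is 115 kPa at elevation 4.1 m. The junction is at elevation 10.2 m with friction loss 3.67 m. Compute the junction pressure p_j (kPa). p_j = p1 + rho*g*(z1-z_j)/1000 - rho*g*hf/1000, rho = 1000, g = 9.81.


Junction pressure: p_j = p1 + rho*g*(z1 - z_j)/1000 - rho*g*hf/1000.
Elevation term = 1000*9.81*(4.1 - 10.2)/1000 = -59.841 kPa.
Friction term = 1000*9.81*3.67/1000 = 36.003 kPa.
p_j = 115 + -59.841 - 36.003 = 19.16 kPa.

19.16


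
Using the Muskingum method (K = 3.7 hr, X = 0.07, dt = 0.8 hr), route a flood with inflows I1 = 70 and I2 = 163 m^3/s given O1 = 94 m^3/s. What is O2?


Muskingum coefficients:
denom = 2*K*(1-X) + dt = 2*3.7*(1-0.07) + 0.8 = 7.682.
C0 = (dt - 2*K*X)/denom = (0.8 - 2*3.7*0.07)/7.682 = 0.0367.
C1 = (dt + 2*K*X)/denom = (0.8 + 2*3.7*0.07)/7.682 = 0.1716.
C2 = (2*K*(1-X) - dt)/denom = 0.7917.
O2 = C0*I2 + C1*I1 + C2*O1
   = 0.0367*163 + 0.1716*70 + 0.7917*94
   = 92.42 m^3/s.

92.42


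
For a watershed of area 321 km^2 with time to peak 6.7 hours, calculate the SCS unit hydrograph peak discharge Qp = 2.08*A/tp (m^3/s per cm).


SCS formula: Qp = 2.08 * A / tp.
Qp = 2.08 * 321 / 6.7
   = 667.68 / 6.7
   = 99.65 m^3/s per cm.

99.65


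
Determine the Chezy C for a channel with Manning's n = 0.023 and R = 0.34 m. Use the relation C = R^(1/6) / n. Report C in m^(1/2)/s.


The Chezy coefficient relates to Manning's n through C = R^(1/6) / n.
R^(1/6) = 0.34^(1/6) = 0.835436.
C = 0.835436 / 0.023 = 36.32 m^(1/2)/s.

36.32


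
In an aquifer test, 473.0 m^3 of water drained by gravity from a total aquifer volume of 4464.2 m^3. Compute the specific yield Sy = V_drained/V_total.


Specific yield Sy = Volume drained / Total volume.
Sy = 473.0 / 4464.2
   = 0.106.

0.106


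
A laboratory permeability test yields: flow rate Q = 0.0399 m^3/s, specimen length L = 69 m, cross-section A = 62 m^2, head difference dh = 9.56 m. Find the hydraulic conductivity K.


From K = Q*L / (A*dh):
Numerator: Q*L = 0.0399 * 69 = 2.7531.
Denominator: A*dh = 62 * 9.56 = 592.72.
K = 2.7531 / 592.72 = 0.004645 m/s.

0.004645


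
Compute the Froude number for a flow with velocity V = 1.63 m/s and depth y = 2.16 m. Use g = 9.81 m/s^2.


The Froude number is defined as Fr = V / sqrt(g*y).
g*y = 9.81 * 2.16 = 21.1896.
sqrt(g*y) = sqrt(21.1896) = 4.6032.
Fr = 1.63 / 4.6032 = 0.3541.

0.3541


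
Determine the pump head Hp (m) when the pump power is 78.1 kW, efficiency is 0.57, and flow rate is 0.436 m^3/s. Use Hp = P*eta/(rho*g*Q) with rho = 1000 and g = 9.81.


Pump head formula: Hp = P * eta / (rho * g * Q).
Numerator: P * eta = 78.1 * 1000 * 0.57 = 44517.0 W.
Denominator: rho * g * Q = 1000 * 9.81 * 0.436 = 4277.16.
Hp = 44517.0 / 4277.16 = 10.41 m.

10.41


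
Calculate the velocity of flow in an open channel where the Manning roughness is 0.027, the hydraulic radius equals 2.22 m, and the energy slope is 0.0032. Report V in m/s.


Manning's equation gives V = (1/n) * R^(2/3) * S^(1/2).
First, compute R^(2/3) = 2.22^(2/3) = 1.7018.
Next, S^(1/2) = 0.0032^(1/2) = 0.056569.
Then 1/n = 1/0.027 = 37.04.
V = 37.04 * 1.7018 * 0.056569 = 3.5654 m/s.

3.5654


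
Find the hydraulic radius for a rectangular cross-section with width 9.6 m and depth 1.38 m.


For a rectangular section:
Flow area A = b * y = 9.6 * 1.38 = 13.25 m^2.
Wetted perimeter P = b + 2y = 9.6 + 2*1.38 = 12.36 m.
Hydraulic radius R = A/P = 13.25 / 12.36 = 1.0718 m.

1.0718
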